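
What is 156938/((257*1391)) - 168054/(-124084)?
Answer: 39775307545/22179208454 ≈ 1.7934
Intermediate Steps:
156938/((257*1391)) - 168054/(-124084) = 156938/357487 - 168054*(-1/124084) = 156938*(1/357487) + 84027/62042 = 156938/357487 + 84027/62042 = 39775307545/22179208454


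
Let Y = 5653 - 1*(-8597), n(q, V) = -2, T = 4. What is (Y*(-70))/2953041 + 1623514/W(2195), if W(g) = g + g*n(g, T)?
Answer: -228404424694/308663095 ≈ -739.98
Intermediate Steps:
Y = 14250 (Y = 5653 + 8597 = 14250)
W(g) = -g (W(g) = g + g*(-2) = g - 2*g = -g)
(Y*(-70))/2953041 + 1623514/W(2195) = (14250*(-70))/2953041 + 1623514/((-1*2195)) = -997500*1/2953041 + 1623514/(-2195) = -47500/140621 + 1623514*(-1/2195) = -47500/140621 - 1623514/2195 = -228404424694/308663095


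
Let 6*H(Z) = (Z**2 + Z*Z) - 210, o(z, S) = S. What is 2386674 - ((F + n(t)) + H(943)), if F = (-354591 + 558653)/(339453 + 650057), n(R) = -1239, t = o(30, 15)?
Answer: 3104386943132/1484265 ≈ 2.0915e+6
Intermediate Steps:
t = 15
F = 102031/494755 (F = 204062/989510 = 204062*(1/989510) = 102031/494755 ≈ 0.20623)
H(Z) = -35 + Z**2/3 (H(Z) = ((Z**2 + Z*Z) - 210)/6 = ((Z**2 + Z**2) - 210)/6 = (2*Z**2 - 210)/6 = (-210 + 2*Z**2)/6 = -35 + Z**2/3)
2386674 - ((F + n(t)) + H(943)) = 2386674 - ((102031/494755 - 1239) + (-35 + (1/3)*943**2)) = 2386674 - (-612899414/494755 + (-35 + (1/3)*889249)) = 2386674 - (-612899414/494755 + (-35 + 889249/3)) = 2386674 - (-612899414/494755 + 889144/3) = 2386674 - 1*438069741478/1484265 = 2386674 - 438069741478/1484265 = 3104386943132/1484265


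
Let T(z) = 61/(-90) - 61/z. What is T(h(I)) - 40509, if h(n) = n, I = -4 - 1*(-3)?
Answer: -3640381/90 ≈ -40449.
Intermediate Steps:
I = -1 (I = -4 + 3 = -1)
T(z) = -61/90 - 61/z (T(z) = 61*(-1/90) - 61/z = -61/90 - 61/z)
T(h(I)) - 40509 = (-61/90 - 61/(-1)) - 40509 = (-61/90 - 61*(-1)) - 40509 = (-61/90 + 61) - 40509 = 5429/90 - 40509 = -3640381/90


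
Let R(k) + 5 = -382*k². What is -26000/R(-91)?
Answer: 26000/3163347 ≈ 0.0082191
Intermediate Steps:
R(k) = -5 - 382*k²
-26000/R(-91) = -26000/(-5 - 382*(-91)²) = -26000/(-5 - 382*8281) = -26000/(-5 - 3163342) = -26000/(-3163347) = -26000*(-1/3163347) = 26000/3163347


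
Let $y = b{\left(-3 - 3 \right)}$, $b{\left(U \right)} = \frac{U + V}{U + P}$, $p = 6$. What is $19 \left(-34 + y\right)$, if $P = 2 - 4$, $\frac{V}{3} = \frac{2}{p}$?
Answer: $- \frac{5073}{8} \approx -634.13$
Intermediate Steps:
$V = 1$ ($V = 3 \cdot \frac{2}{6} = 3 \cdot 2 \cdot \frac{1}{6} = 3 \cdot \frac{1}{3} = 1$)
$P = -2$ ($P = 2 - 4 = -2$)
$b{\left(U \right)} = \frac{1 + U}{-2 + U}$ ($b{\left(U \right)} = \frac{U + 1}{U - 2} = \frac{1 + U}{-2 + U}$)
$y = \frac{5}{8}$ ($y = \frac{1 - 6}{-2 - 6} = \frac{1}{-8} \left(-5\right) = \left(- \frac{1}{8}\right) \left(-5\right) = \frac{5}{8} \approx 0.625$)
$19 \left(-34 + y\right) = 19 \left(-34 + \frac{5}{8}\right) = 19 \left(- \frac{267}{8}\right) = - \frac{5073}{8}$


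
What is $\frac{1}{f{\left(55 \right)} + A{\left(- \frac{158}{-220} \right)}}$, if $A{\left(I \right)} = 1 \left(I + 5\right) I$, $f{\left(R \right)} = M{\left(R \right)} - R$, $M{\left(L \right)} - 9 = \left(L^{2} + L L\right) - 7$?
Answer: $\frac{12100}{72613391} \approx 0.00016664$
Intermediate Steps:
$M{\left(L \right)} = 2 + 2 L^{2}$ ($M{\left(L \right)} = 9 - \left(7 - L^{2} - L L\right) = 9 + \left(\left(L^{2} + L^{2}\right) - 7\right) = 9 + \left(2 L^{2} - 7\right) = 9 + \left(-7 + 2 L^{2}\right) = 2 + 2 L^{2}$)
$f{\left(R \right)} = 2 - R + 2 R^{2}$ ($f{\left(R \right)} = \left(2 + 2 R^{2}\right) - R = 2 - R + 2 R^{2}$)
$A{\left(I \right)} = I \left(5 + I\right)$ ($A{\left(I \right)} = 1 \left(5 + I\right) I = \left(5 + I\right) I = I \left(5 + I\right)$)
$\frac{1}{f{\left(55 \right)} + A{\left(- \frac{158}{-220} \right)}} = \frac{1}{\left(2 - 55 + 2 \cdot 55^{2}\right) + - \frac{158}{-220} \left(5 - \frac{158}{-220}\right)} = \frac{1}{\left(2 - 55 + 2 \cdot 3025\right) + \left(-158\right) \left(- \frac{1}{220}\right) \left(5 - - \frac{79}{110}\right)} = \frac{1}{\left(2 - 55 + 6050\right) + \frac{79 \left(5 + \frac{79}{110}\right)}{110}} = \frac{1}{5997 + \frac{79}{110} \cdot \frac{629}{110}} = \frac{1}{5997 + \frac{49691}{12100}} = \frac{1}{\frac{72613391}{12100}} = \frac{12100}{72613391}$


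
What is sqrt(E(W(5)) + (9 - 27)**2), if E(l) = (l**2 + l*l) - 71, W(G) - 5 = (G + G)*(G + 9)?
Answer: sqrt(42303) ≈ 205.68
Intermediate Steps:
W(G) = 5 + 2*G*(9 + G) (W(G) = 5 + (G + G)*(G + 9) = 5 + (2*G)*(9 + G) = 5 + 2*G*(9 + G))
E(l) = -71 + 2*l**2 (E(l) = (l**2 + l**2) - 71 = 2*l**2 - 71 = -71 + 2*l**2)
sqrt(E(W(5)) + (9 - 27)**2) = sqrt((-71 + 2*(5 + 2*5**2 + 18*5)**2) + (9 - 27)**2) = sqrt((-71 + 2*(5 + 2*25 + 90)**2) + (-18)**2) = sqrt((-71 + 2*(5 + 50 + 90)**2) + 324) = sqrt((-71 + 2*145**2) + 324) = sqrt((-71 + 2*21025) + 324) = sqrt((-71 + 42050) + 324) = sqrt(41979 + 324) = sqrt(42303)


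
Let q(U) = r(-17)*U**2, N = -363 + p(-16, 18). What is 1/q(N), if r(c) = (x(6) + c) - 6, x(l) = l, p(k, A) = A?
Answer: -1/2023425 ≈ -4.9421e-7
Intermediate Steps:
r(c) = c (r(c) = (6 + c) - 6 = c)
N = -345 (N = -363 + 18 = -345)
q(U) = -17*U**2
1/q(N) = 1/(-17*(-345)**2) = 1/(-17*119025) = 1/(-2023425) = -1/2023425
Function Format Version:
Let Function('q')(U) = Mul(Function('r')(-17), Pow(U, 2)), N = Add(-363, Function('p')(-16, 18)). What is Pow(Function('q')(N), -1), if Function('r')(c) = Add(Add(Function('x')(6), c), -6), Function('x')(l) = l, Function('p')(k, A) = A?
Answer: Rational(-1, 2023425) ≈ -4.9421e-7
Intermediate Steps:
Function('r')(c) = c (Function('r')(c) = Add(Add(6, c), -6) = c)
N = -345 (N = Add(-363, 18) = -345)
Function('q')(U) = Mul(-17, Pow(U, 2))
Pow(Function('q')(N), -1) = Pow(Mul(-17, Pow(-345, 2)), -1) = Pow(Mul(-17, 119025), -1) = Pow(-2023425, -1) = Rational(-1, 2023425)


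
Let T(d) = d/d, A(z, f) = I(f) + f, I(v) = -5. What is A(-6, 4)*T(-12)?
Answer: -1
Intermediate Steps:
A(z, f) = -5 + f
T(d) = 1
A(-6, 4)*T(-12) = (-5 + 4)*1 = -1*1 = -1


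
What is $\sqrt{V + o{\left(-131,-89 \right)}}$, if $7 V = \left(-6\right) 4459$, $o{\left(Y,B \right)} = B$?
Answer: $i \sqrt{3911} \approx 62.538 i$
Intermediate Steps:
$V = -3822$ ($V = \frac{\left(-6\right) 4459}{7} = \frac{1}{7} \left(-26754\right) = -3822$)
$\sqrt{V + o{\left(-131,-89 \right)}} = \sqrt{-3822 - 89} = \sqrt{-3911} = i \sqrt{3911}$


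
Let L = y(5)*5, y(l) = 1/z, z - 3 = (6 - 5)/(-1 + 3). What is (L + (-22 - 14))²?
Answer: 58564/49 ≈ 1195.2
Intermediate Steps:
z = 7/2 (z = 3 + (6 - 5)/(-1 + 3) = 3 + 1/2 = 3 + 1*(½) = 3 + ½ = 7/2 ≈ 3.5000)
y(l) = 2/7 (y(l) = 1/(7/2) = 2/7)
L = 10/7 (L = (2/7)*5 = 10/7 ≈ 1.4286)
(L + (-22 - 14))² = (10/7 + (-22 - 14))² = (10/7 - 36)² = (-242/7)² = 58564/49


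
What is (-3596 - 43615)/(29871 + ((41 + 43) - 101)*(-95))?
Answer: -47211/31486 ≈ -1.4994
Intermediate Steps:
(-3596 - 43615)/(29871 + ((41 + 43) - 101)*(-95)) = -47211/(29871 + (84 - 101)*(-95)) = -47211/(29871 - 17*(-95)) = -47211/(29871 + 1615) = -47211/31486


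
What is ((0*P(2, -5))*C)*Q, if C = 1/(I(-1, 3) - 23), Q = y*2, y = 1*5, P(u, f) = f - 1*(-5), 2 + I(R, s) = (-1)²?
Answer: 0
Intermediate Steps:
I(R, s) = -1 (I(R, s) = -2 + (-1)² = -2 + 1 = -1)
P(u, f) = 5 + f (P(u, f) = f + 5 = 5 + f)
y = 5
Q = 10 (Q = 5*2 = 10)
C = -1/24 (C = 1/(-1 - 23) = 1/(-24) = -1/24 ≈ -0.041667)
((0*P(2, -5))*C)*Q = ((0*(5 - 5))*(-1/24))*10 = ((0*0)*(-1/24))*10 = (0*(-1/24))*10 = 0*10 = 0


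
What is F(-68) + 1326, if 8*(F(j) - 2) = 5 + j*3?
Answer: 10425/8 ≈ 1303.1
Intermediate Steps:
F(j) = 21/8 + 3*j/8 (F(j) = 2 + (5 + j*3)/8 = 2 + (5 + 3*j)/8 = 2 + (5/8 + 3*j/8) = 21/8 + 3*j/8)
F(-68) + 1326 = (21/8 + (3/8)*(-68)) + 1326 = (21/8 - 51/2) + 1326 = -183/8 + 1326 = 10425/8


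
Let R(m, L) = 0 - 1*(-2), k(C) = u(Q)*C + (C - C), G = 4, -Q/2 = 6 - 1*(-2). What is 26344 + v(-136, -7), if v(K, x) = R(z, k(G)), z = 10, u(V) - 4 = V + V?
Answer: 26346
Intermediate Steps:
Q = -16 (Q = -2*(6 - 1*(-2)) = -2*(6 + 2) = -2*8 = -16)
u(V) = 4 + 2*V (u(V) = 4 + (V + V) = 4 + 2*V)
k(C) = -28*C (k(C) = (4 + 2*(-16))*C + (C - C) = (4 - 32)*C + 0 = -28*C + 0 = -28*C)
R(m, L) = 2 (R(m, L) = 0 + 2 = 2)
v(K, x) = 2
26344 + v(-136, -7) = 26344 + 2 = 26346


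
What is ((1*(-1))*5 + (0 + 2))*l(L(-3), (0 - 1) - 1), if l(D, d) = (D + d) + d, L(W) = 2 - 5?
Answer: 21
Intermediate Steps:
L(W) = -3
l(D, d) = D + 2*d
((1*(-1))*5 + (0 + 2))*l(L(-3), (0 - 1) - 1) = ((1*(-1))*5 + (0 + 2))*(-3 + 2*((0 - 1) - 1)) = (-1*5 + 2)*(-3 + 2*(-1 - 1)) = (-5 + 2)*(-3 + 2*(-2)) = -3*(-3 - 4) = -3*(-7) = 21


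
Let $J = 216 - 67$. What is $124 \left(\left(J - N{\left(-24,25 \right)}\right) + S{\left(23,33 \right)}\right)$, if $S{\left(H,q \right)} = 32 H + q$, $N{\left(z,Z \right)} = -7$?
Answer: $114700$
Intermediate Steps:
$J = 149$ ($J = 216 - 67 = 149$)
$S{\left(H,q \right)} = q + 32 H$
$124 \left(\left(J - N{\left(-24,25 \right)}\right) + S{\left(23,33 \right)}\right) = 124 \left(\left(149 - -7\right) + \left(33 + 32 \cdot 23\right)\right) = 124 \left(\left(149 + 7\right) + \left(33 + 736\right)\right) = 124 \left(156 + 769\right) = 124 \cdot 925 = 114700$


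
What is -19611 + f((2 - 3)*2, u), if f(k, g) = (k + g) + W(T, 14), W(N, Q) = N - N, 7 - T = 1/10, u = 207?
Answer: -19406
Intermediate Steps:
T = 69/10 (T = 7 - 1/10 = 7 - 1*⅒ = 7 - ⅒ = 69/10 ≈ 6.9000)
W(N, Q) = 0
f(k, g) = g + k (f(k, g) = (k + g) + 0 = (g + k) + 0 = g + k)
-19611 + f((2 - 3)*2, u) = -19611 + (207 + (2 - 3)*2) = -19611 + (207 - 1*2) = -19611 + (207 - 2) = -19611 + 205 = -19406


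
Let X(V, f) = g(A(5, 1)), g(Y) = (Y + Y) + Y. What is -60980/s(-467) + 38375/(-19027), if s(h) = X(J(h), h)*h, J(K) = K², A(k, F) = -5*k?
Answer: -500870167/133284135 ≈ -3.7579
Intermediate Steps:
g(Y) = 3*Y (g(Y) = 2*Y + Y = 3*Y)
X(V, f) = -75 (X(V, f) = 3*(-5*5) = 3*(-25) = -75)
s(h) = -75*h
-60980/s(-467) + 38375/(-19027) = -60980/((-75*(-467))) + 38375/(-19027) = -60980/35025 + 38375*(-1/19027) = -60980*1/35025 - 38375/19027 = -12196/7005 - 38375/19027 = -500870167/133284135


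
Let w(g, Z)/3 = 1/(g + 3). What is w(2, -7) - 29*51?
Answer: -7392/5 ≈ -1478.4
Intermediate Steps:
w(g, Z) = 3/(3 + g) (w(g, Z) = 3/(g + 3) = 3/(3 + g))
w(2, -7) - 29*51 = 3/(3 + 2) - 29*51 = 3/5 - 1479 = 3*(⅕) - 1479 = ⅗ - 1479 = -7392/5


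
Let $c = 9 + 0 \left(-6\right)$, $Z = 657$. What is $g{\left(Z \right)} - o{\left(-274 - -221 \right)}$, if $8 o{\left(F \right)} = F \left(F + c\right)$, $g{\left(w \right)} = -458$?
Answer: $- \frac{1499}{2} \approx -749.5$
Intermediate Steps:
$c = 9$ ($c = 9 + 0 = 9$)
$o{\left(F \right)} = \frac{F \left(9 + F\right)}{8}$ ($o{\left(F \right)} = \frac{F \left(F + 9\right)}{8} = \frac{F \left(9 + F\right)}{8}$)
$g{\left(Z \right)} - o{\left(-274 - -221 \right)} = -458 - \frac{\left(-274 - -221\right) \left(9 - 53\right)}{8} = -458 - \frac{\left(-274 + 221\right) \left(9 + \left(-274 + 221\right)\right)}{8} = -458 - \frac{1}{8} \left(-53\right) \left(9 - 53\right) = -458 - \frac{1}{8} \left(-53\right) \left(-44\right) = -458 - \frac{583}{2} = - \frac{1499}{2}$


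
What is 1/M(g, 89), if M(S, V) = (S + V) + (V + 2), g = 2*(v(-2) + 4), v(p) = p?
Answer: 1/184 ≈ 0.0054348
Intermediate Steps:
g = 4 (g = 2*(-2 + 4) = 2*2 = 4)
M(S, V) = 2 + S + 2*V (M(S, V) = (S + V) + (2 + V) = 2 + S + 2*V)
1/M(g, 89) = 1/(2 + 4 + 2*89) = 1/(2 + 4 + 178) = 1/184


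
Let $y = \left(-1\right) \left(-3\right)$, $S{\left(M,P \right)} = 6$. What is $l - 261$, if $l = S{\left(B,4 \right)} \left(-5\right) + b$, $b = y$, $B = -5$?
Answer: $-288$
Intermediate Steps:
$y = 3$
$b = 3$
$l = -27$ ($l = 6 \left(-5\right) + 3 = -30 + 3 = -27$)
$l - 261 = -27 - 261 = -288$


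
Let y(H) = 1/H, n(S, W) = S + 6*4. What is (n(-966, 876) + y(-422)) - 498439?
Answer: -210738783/422 ≈ -4.9938e+5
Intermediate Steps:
n(S, W) = 24 + S (n(S, W) = S + 24 = 24 + S)
(n(-966, 876) + y(-422)) - 498439 = ((24 - 966) + 1/(-422)) - 498439 = (-942 - 1/422) - 498439 = -397525/422 - 498439 = -210738783/422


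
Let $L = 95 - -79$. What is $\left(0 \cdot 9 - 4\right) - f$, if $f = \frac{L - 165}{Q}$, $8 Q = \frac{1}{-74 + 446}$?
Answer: $-26788$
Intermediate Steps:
$L = 174$ ($L = 95 + 79 = 174$)
$Q = \frac{1}{2976}$ ($Q = \frac{1}{8 \left(-74 + 446\right)} = \frac{1}{8 \cdot 372} = \frac{1}{8} \cdot \frac{1}{372} = \frac{1}{2976} \approx 0.00033602$)
$f = 26784$ ($f = \left(174 - 165\right) \frac{1}{\frac{1}{2976}} = \left(174 - 165\right) 2976 = 9 \cdot 2976 = 26784$)
$\left(0 \cdot 9 - 4\right) - f = \left(0 \cdot 9 - 4\right) - 26784 = \left(0 - 4\right) - 26784 = -4 - 26784 = -26788$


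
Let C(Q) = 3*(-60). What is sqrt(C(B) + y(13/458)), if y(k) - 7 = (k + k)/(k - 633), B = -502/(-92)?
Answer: I*sqrt(14539375572999)/289901 ≈ 13.153*I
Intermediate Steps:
B = 251/46 (B = -502*(-1/92) = 251/46 ≈ 5.4565)
y(k) = 7 + 2*k/(-633 + k) (y(k) = 7 + (k + k)/(k - 633) = 7 + (2*k)/(-633 + k) = 7 + 2*k/(-633 + k))
C(Q) = -180
sqrt(C(B) + y(13/458)) = sqrt(-180 + 3*(-1477 + 3*(13/458))/(-633 + 13/458)) = sqrt(-180 + 3*(-1477 + 39/458)/(-289901/458)) = sqrt(-180 + 3*(-458/289901)*(-676427/458)) = sqrt(-180 + 2029281/289901) = sqrt(-50152899/289901) = I*sqrt(14539375572999)/289901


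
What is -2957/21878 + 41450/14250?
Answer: 17294117/6235230 ≈ 2.7736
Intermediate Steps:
-2957/21878 + 41450/14250 = -2957*1/21878 + 41450*(1/14250) = -2957/21878 + 829/285 = 17294117/6235230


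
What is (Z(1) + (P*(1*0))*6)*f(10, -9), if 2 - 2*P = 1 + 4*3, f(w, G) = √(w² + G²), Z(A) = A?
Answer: √181 ≈ 13.454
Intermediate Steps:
f(w, G) = √(G² + w²)
P = -11/2 (P = 1 - (1 + 4*3)/2 = 1 - (1 + 12)/2 = 1 - ½*13 = 1 - 13/2 = -11/2 ≈ -5.5000)
(Z(1) + (P*(1*0))*6)*f(10, -9) = (1 - 11*0/2*6)*√((-9)² + 10²) = (1 - 11/2*0*6)*√(81 + 100) = (1 + 0*6)*√181 = (1 + 0)*√181 = 1*√181 = √181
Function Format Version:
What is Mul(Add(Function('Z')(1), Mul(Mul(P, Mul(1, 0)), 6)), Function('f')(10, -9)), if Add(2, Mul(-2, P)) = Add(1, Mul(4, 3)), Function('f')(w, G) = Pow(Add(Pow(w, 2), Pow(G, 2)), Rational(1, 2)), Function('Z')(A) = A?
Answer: Pow(181, Rational(1, 2)) ≈ 13.454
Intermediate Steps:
Function('f')(w, G) = Pow(Add(Pow(G, 2), Pow(w, 2)), Rational(1, 2))
P = Rational(-11, 2) (P = Add(1, Mul(Rational(-1, 2), Add(1, Mul(4, 3)))) = Add(1, Mul(Rational(-1, 2), Add(1, 12))) = Add(1, Mul(Rational(-1, 2), 13)) = Add(1, Rational(-13, 2)) = Rational(-11, 2) ≈ -5.5000)
Mul(Add(Function('Z')(1), Mul(Mul(P, Mul(1, 0)), 6)), Function('f')(10, -9)) = Mul(Add(1, Mul(Mul(Rational(-11, 2), Mul(1, 0)), 6)), Pow(Add(Pow(-9, 2), Pow(10, 2)), Rational(1, 2))) = Mul(Add(1, Mul(Mul(Rational(-11, 2), 0), 6)), Pow(Add(81, 100), Rational(1, 2))) = Mul(Add(1, Mul(0, 6)), Pow(181, Rational(1, 2))) = Mul(Add(1, 0), Pow(181, Rational(1, 2))) = Mul(1, Pow(181, Rational(1, 2))) = Pow(181, Rational(1, 2))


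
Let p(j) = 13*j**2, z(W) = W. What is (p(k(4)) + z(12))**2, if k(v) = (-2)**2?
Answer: 48400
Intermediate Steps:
k(v) = 4
(p(k(4)) + z(12))**2 = (13*4**2 + 12)**2 = (13*16 + 12)**2 = (208 + 12)**2 = 220**2 = 48400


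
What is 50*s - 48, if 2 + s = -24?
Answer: -1348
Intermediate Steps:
s = -26 (s = -2 - 24 = -26)
50*s - 48 = 50*(-26) - 48 = -1300 - 48 = -1348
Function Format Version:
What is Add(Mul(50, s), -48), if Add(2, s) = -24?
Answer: -1348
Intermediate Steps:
s = -26 (s = Add(-2, -24) = -26)
Add(Mul(50, s), -48) = Add(Mul(50, -26), -48) = Add(-1300, -48) = -1348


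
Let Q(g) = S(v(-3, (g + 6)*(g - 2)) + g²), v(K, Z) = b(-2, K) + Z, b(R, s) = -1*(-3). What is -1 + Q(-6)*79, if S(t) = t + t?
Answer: 6161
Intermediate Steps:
b(R, s) = 3
v(K, Z) = 3 + Z
S(t) = 2*t
Q(g) = 6 + 2*g² + 2*(-2 + g)*(6 + g) (Q(g) = 2*((3 + (g + 6)*(g - 2)) + g²) = 2*((3 + (6 + g)*(-2 + g)) + g²) = 2*((3 + (-2 + g)*(6 + g)) + g²) = 2*(3 + g² + (-2 + g)*(6 + g)) = 6 + 2*g² + 2*(-2 + g)*(6 + g))
-1 + Q(-6)*79 = -1 + (-18 + 4*(-6)² + 8*(-6))*79 = -1 + (-18 + 4*36 - 48)*79 = -1 + (-18 + 144 - 48)*79 = -1 + 78*79 = -1 + 6162 = 6161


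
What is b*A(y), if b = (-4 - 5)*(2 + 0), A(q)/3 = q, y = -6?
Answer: 324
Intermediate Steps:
A(q) = 3*q
b = -18 (b = -9*2 = -18)
b*A(y) = -54*(-6) = -18*(-18) = 324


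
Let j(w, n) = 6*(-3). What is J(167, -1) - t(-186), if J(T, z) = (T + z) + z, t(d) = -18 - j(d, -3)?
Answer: 165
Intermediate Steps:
j(w, n) = -18
t(d) = 0 (t(d) = -18 - 1*(-18) = -18 + 18 = 0)
J(T, z) = T + 2*z
J(167, -1) - t(-186) = (167 + 2*(-1)) - 1*0 = (167 - 2) + 0 = 165 + 0 = 165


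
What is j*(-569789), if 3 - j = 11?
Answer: 4558312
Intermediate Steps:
j = -8 (j = 3 - 1*11 = 3 - 11 = -8)
j*(-569789) = -8*(-569789) = 4558312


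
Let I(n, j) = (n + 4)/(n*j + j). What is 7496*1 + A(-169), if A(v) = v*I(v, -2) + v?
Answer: 829919/112 ≈ 7410.0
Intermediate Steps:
I(n, j) = (4 + n)/(j + j*n) (I(n, j) = (4 + n)/(j*n + j) = (4 + n)/(j + j*n))
A(v) = v - v*(4 + v)/(2*(1 + v)) (A(v) = v*((4 + v)/((-2)*(1 + v))) + v = v*(-(4 + v)/(2*(1 + v))) + v = -v*(4 + v)/(2*(1 + v)) + v = v - v*(4 + v)/(2*(1 + v)))
7496*1 + A(-169) = 7496*1 + (½)*(-169)*(-2 - 169)/(1 - 169) = 7496 + (½)*(-169)*(-171)/(-168) = 7496 + (½)*(-169)*(-1/168)*(-171) = 7496 - 9633/112 = 829919/112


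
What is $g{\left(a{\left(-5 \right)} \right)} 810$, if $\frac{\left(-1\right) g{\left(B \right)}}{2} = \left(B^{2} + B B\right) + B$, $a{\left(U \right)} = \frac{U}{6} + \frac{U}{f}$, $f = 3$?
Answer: $-16200$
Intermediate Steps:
$a{\left(U \right)} = \frac{U}{2}$ ($a{\left(U \right)} = \frac{U}{6} + \frac{U}{3} = \frac{U}{2}$)
$g{\left(B \right)} = - 4 B^{2} - 2 B$ ($g{\left(B \right)} = - 2 \left(\left(B^{2} + B B\right) + B\right) = - 2 \left(\left(B^{2} + B^{2}\right) + B\right) = - 2 \left(2 B^{2} + B\right) = - 2 \left(B + 2 B^{2}\right) = - 4 B^{2} - 2 B$)
$g{\left(a{\left(-5 \right)} \right)} 810 = - 2 \cdot \frac{1}{2} \left(-5\right) \left(1 + 2 \cdot \frac{1}{2} \left(-5\right)\right) 810 = \left(-2\right) \left(- \frac{5}{2}\right) \left(1 + 2 \left(- \frac{5}{2}\right)\right) 810 = \left(-2\right) \left(- \frac{5}{2}\right) \left(1 - 5\right) 810 = \left(-2\right) \left(- \frac{5}{2}\right) \left(-4\right) 810 = \left(-20\right) 810 = -16200$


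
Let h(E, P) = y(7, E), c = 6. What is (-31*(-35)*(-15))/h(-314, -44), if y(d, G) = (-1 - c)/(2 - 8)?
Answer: -13950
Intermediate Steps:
y(d, G) = 7/6 (y(d, G) = (-1 - 1*6)/(2 - 8) = (-1 - 6)/(-6) = -7*(-⅙) = 7/6)
h(E, P) = 7/6
(-31*(-35)*(-15))/h(-314, -44) = (-31*(-35)*(-15))/(7/6) = (1085*(-15))*(6/7) = -16275*6/7 = -13950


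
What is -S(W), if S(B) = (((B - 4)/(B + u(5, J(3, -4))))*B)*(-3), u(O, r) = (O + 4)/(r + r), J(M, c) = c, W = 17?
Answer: 5304/127 ≈ 41.764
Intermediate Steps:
u(O, r) = (4 + O)/(2*r) (u(O, r) = (4 + O)/((2*r)) = (4 + O)*(1/(2*r)) = (4 + O)/(2*r))
S(B) = -3*B*(-4 + B)/(-9/8 + B) (S(B) = (((B - 4)/(B + (½)*(4 + 5)/(-4)))*B)*(-3) = (((-4 + B)/(B + (½)*(-¼)*9))*B)*(-3) = (((-4 + B)/(B - 9/8))*B)*(-3) = (((-4 + B)/(-9/8 + B))*B)*(-3) = (B*(-4 + B)/(-9/8 + B))*(-3) = -3*B*(-4 + B)/(-9/8 + B))
-S(W) = -24*17*(4 - 1*17)/(-9 + 8*17) = -24*17*(4 - 17)/(-9 + 136) = -24*17*(-13)/127 = -1*(-5304/127) = 5304/127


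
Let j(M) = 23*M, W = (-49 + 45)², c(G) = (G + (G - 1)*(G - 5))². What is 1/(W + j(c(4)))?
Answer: 1/39 ≈ 0.025641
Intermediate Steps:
c(G) = (G + (-1 + G)*(-5 + G))²
W = 16 (W = (-4)² = 16)
1/(W + j(c(4))) = 1/(16 + 23*(5 + 4² - 5*4)²) = 1/(16 + 23*(5 + 16 - 20)²) = 1/(16 + 23*1²) = 1/(16 + 23*1) = 1/(16 + 23) = 1/39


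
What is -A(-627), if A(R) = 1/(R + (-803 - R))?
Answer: 1/803 ≈ 0.0012453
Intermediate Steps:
A(R) = -1/803 (A(R) = 1/(-803) = -1/803)
-A(-627) = -1*(-1/803) = 1/803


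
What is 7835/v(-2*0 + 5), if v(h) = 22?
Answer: 7835/22 ≈ 356.14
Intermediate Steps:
7835/v(-2*0 + 5) = 7835/22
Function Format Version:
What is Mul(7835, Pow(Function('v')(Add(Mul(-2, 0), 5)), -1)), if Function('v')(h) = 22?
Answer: Rational(7835, 22) ≈ 356.14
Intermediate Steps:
Mul(7835, Pow(Function('v')(Add(Mul(-2, 0), 5)), -1)) = Mul(7835, Pow(22, -1)) = Mul(7835, Rational(1, 22)) = Rational(7835, 22)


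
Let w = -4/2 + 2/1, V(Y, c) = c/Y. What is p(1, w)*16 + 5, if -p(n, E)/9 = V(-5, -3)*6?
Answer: -2567/5 ≈ -513.40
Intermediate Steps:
w = 0 (w = -4*½ + 2*1 = -2 + 2 = 0)
p(n, E) = -162/5 (p(n, E) = -9*(-3/(-5))*6 = -9*(-3*(-⅕))*6 = -27*6/5 = -9*18/5 = -162/5)
p(1, w)*16 + 5 = -162/5*16 + 5 = -2592/5 + 5 = -2567/5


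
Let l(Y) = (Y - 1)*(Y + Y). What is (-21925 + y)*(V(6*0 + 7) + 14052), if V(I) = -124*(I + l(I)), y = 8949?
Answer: -35917568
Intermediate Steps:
l(Y) = 2*Y*(-1 + Y) (l(Y) = (-1 + Y)*(2*Y) = 2*Y*(-1 + Y))
V(I) = -124*I - 248*I*(-1 + I) (V(I) = -124*(I + 2*I*(-1 + I)) = -124*I - 248*I*(-1 + I))
(-21925 + y)*(V(6*0 + 7) + 14052) = (-21925 + 8949)*(124*(6*0 + 7)*(1 - 2*(6*0 + 7)) + 14052) = -12976*(124*(0 + 7)*(1 - 2*(0 + 7)) + 14052) = -12976*(124*7*(1 - 2*7) + 14052) = -12976*(124*7*(1 - 14) + 14052) = -12976*(124*7*(-13) + 14052) = -12976*(-11284 + 14052) = -12976*2768 = -35917568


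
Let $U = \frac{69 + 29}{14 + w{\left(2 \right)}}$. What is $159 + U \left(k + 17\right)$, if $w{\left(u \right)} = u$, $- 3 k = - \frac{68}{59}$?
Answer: $\frac{375917}{1416} \approx 265.48$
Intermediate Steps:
$k = \frac{68}{177}$ ($k = - \frac{\left(-68\right) \frac{1}{59}}{3} = \left(- \frac{1}{3}\right) \left(- \frac{68}{59}\right) = \frac{68}{177} \approx 0.38418$)
$U = \frac{49}{8}$ ($U = \frac{69 + 29}{14 + 2} = \frac{98}{16} = 98 \cdot \frac{1}{16} = \frac{49}{8} \approx 6.125$)
$159 + U \left(k + 17\right) = 159 + \frac{49 \left(\frac{68}{177} + 17\right)}{8} = 159 + \frac{49}{8} \cdot \frac{3077}{177} = 159 + \frac{150773}{1416} = \frac{375917}{1416}$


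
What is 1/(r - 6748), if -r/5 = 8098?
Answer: -1/47238 ≈ -2.1169e-5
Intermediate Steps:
r = -40490 (r = -5*8098 = -40490)
1/(r - 6748) = 1/(-40490 - 6748) = 1/(-47238) = -1/47238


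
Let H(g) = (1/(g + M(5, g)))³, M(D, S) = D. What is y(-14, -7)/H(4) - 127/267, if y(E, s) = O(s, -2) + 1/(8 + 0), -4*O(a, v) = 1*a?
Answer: 2918629/2136 ≈ 1366.4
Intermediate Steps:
O(a, v) = -a/4
H(g) = (5 + g)⁻³ (H(g) = (1/(g + 5))³ = (1/(5 + g))³ = (5 + g)⁻³)
y(E, s) = ⅛ - s/4 (y(E, s) = -s/4 + 1/(8 + 0) = -s/4 + 1/8 = -s/4 + ⅛ = ⅛ - s/4)
y(-14, -7)/H(4) - 127/267 = (⅛ - ¼*(-7))/((5 + 4)⁻³) - 127/267 = (⅛ + 7/4)/(9⁻³) - 127*1/267 = 15/(8*(1/729)) - 127/267 = (15/8)*729 - 127/267 = 10935/8 - 127/267 = 2918629/2136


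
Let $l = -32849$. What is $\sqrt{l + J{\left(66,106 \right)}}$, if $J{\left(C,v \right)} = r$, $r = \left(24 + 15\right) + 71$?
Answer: $i \sqrt{32739} \approx 180.94 i$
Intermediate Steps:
$r = 110$ ($r = 39 + 71 = 110$)
$J{\left(C,v \right)} = 110$
$\sqrt{l + J{\left(66,106 \right)}} = \sqrt{-32849 + 110} = \sqrt{-32739} = i \sqrt{32739}$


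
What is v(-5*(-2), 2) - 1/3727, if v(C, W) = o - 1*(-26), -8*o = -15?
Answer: 831113/29816 ≈ 27.875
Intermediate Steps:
o = 15/8 (o = -⅛*(-15) = 15/8 ≈ 1.8750)
v(C, W) = 223/8 (v(C, W) = 15/8 - 1*(-26) = 15/8 + 26 = 223/8)
v(-5*(-2), 2) - 1/3727 = 223/8 - 1/3727 = 831113/29816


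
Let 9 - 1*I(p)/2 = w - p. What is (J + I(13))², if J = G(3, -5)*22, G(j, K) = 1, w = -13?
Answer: 8464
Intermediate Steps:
J = 22 (J = 1*22 = 22)
I(p) = 44 + 2*p (I(p) = 18 - 2*(-13 - p) = 18 + (26 + 2*p) = 44 + 2*p)
(J + I(13))² = (22 + (44 + 2*13))² = (22 + (44 + 26))² = (22 + 70)² = 92² = 8464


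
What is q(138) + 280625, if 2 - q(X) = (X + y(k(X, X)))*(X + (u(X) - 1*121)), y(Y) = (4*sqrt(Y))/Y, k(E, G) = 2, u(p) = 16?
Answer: 276073 - 66*sqrt(2) ≈ 2.7598e+5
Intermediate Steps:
y(Y) = 4/sqrt(Y)
q(X) = 2 - (-105 + X)*(X + 2*sqrt(2)) (q(X) = 2 - (X + 4/sqrt(2))*(X + (16 - 1*121)) = 2 - (X + 4*(sqrt(2)/2))*(X + (16 - 121)) = 2 - (X + 2*sqrt(2))*(X - 105) = 2 - (X + 2*sqrt(2))*(-105 + X) = 2 - (-105 + X)*(X + 2*sqrt(2)))
q(138) + 280625 = (2 - 1*138**2 + 105*138 + 210*sqrt(2) - 2*138*sqrt(2)) + 280625 = (2 - 1*19044 + 14490 + 210*sqrt(2) - 276*sqrt(2)) + 280625 = (2 - 19044 + 14490 + 210*sqrt(2) - 276*sqrt(2)) + 280625 = (-4552 - 66*sqrt(2)) + 280625 = 276073 - 66*sqrt(2)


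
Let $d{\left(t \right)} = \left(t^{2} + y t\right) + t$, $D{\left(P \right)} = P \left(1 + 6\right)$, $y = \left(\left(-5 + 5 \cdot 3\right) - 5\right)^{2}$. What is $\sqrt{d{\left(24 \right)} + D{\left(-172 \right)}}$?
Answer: $2 i \approx 2.0 i$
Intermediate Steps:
$y = 25$ ($y = \left(\left(-5 + 15\right) - 5\right)^{2} = \left(10 - 5\right)^{2} = 5^{2} = 25$)
$D{\left(P \right)} = 7 P$ ($D{\left(P \right)} = P 7 = 7 P$)
$d{\left(t \right)} = t^{2} + 26 t$ ($d{\left(t \right)} = \left(t^{2} + 25 t\right) + t = t^{2} + 26 t$)
$\sqrt{d{\left(24 \right)} + D{\left(-172 \right)}} = \sqrt{24 \left(26 + 24\right) + 7 \left(-172\right)} = \sqrt{24 \cdot 50 - 1204} = \sqrt{1200 - 1204} = \sqrt{-4} = 2 i$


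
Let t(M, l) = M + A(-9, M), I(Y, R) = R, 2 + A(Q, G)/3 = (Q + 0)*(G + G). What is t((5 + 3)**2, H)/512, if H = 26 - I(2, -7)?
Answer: -1699/256 ≈ -6.6367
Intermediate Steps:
A(Q, G) = -6 + 6*G*Q (A(Q, G) = -6 + 3*((Q + 0)*(G + G)) = -6 + 3*(Q*(2*G)) = -6 + 3*(2*G*Q) = -6 + 6*G*Q)
H = 33 (H = 26 - 1*(-7) = 26 + 7 = 33)
t(M, l) = -6 - 53*M (t(M, l) = M + (-6 + 6*M*(-9)) = M + (-6 - 54*M) = -6 - 53*M)
t((5 + 3)**2, H)/512 = (-6 - 53*(5 + 3)**2)/512 = (-6 - 53*8**2)*(1/512) = (-6 - 53*64)*(1/512) = (-6 - 3392)*(1/512) = -3398*1/512 = -1699/256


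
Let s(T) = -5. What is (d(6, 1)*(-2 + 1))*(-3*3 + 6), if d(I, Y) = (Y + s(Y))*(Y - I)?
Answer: 60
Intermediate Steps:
d(I, Y) = (-5 + Y)*(Y - I) (d(I, Y) = (Y - 5)*(Y - I) = (-5 + Y)*(Y - I))
(d(6, 1)*(-2 + 1))*(-3*3 + 6) = ((1² - 5*1 + 5*6 - 1*6*1)*(-2 + 1))*(-3*3 + 6) = ((1 - 5 + 30 - 6)*(-1))*(-9 + 6) = (20*(-1))*(-3) = -20*(-3) = 60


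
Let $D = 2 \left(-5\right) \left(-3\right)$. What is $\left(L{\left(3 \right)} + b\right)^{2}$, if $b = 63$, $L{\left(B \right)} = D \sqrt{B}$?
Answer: $6669 + 3780 \sqrt{3} \approx 13216.0$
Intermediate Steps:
$D = 30$ ($D = \left(-10\right) \left(-3\right) = 30$)
$L{\left(B \right)} = 30 \sqrt{B}$
$\left(L{\left(3 \right)} + b\right)^{2} = \left(30 \sqrt{3} + 63\right)^{2} = \left(63 + 30 \sqrt{3}\right)^{2}$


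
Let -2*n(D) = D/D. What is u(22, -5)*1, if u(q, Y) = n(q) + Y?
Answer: -11/2 ≈ -5.5000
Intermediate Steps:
n(D) = -1/2 (n(D) = -D/(2*D) = -1/2*1 = -1/2)
u(q, Y) = -1/2 + Y
u(22, -5)*1 = (-1/2 - 5)*1 = -11/2*1 = -11/2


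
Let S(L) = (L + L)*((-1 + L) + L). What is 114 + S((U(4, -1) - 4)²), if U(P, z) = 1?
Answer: 420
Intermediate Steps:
S(L) = 2*L*(-1 + 2*L) (S(L) = (2*L)*(-1 + 2*L) = 2*L*(-1 + 2*L))
114 + S((U(4, -1) - 4)²) = 114 + 2*(1 - 4)²*(-1 + 2*(1 - 4)²) = 114 + 2*(-3)²*(-1 + 2*(-3)²) = 114 + 2*9*(-1 + 2*9) = 114 + 2*9*(-1 + 18) = 114 + 2*9*17 = 114 + 306 = 420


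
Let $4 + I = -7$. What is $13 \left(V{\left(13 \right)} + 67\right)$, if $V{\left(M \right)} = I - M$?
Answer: $559$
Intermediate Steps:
$I = -11$ ($I = -4 - 7 = -11$)
$V{\left(M \right)} = -11 - M$
$13 \left(V{\left(13 \right)} + 67\right) = 13 \left(\left(-11 - 13\right) + 67\right) = 13 \left(-24 + 67\right) = 13 \cdot 43 = 559$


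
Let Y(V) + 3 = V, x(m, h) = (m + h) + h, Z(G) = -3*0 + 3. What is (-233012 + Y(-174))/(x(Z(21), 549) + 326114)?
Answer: -233189/327215 ≈ -0.71265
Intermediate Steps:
Z(G) = 3 (Z(G) = 0 + 3 = 3)
x(m, h) = m + 2*h (x(m, h) = (h + m) + h = m + 2*h)
Y(V) = -3 + V
(-233012 + Y(-174))/(x(Z(21), 549) + 326114) = (-233012 + (-3 - 174))/((3 + 2*549) + 326114) = (-233012 - 177)/((3 + 1098) + 326114) = -233189/(1101 + 326114) = -233189/327215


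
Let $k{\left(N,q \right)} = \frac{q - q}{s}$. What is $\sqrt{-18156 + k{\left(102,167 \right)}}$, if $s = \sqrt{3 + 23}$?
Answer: $2 i \sqrt{4539} \approx 134.74 i$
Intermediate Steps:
$s = \sqrt{26} \approx 5.099$
$k{\left(N,q \right)} = 0$ ($k{\left(N,q \right)} = \frac{q - q}{\sqrt{26}} = 0 \frac{\sqrt{26}}{26} = 0$)
$\sqrt{-18156 + k{\left(102,167 \right)}} = \sqrt{-18156 + 0} = \sqrt{-18156} = 2 i \sqrt{4539}$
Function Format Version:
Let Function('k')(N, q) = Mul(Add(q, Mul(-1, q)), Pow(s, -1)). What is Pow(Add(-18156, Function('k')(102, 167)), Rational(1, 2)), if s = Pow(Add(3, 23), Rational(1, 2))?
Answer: Mul(2, I, Pow(4539, Rational(1, 2))) ≈ Mul(134.74, I)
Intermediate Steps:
s = Pow(26, Rational(1, 2)) ≈ 5.0990
Function('k')(N, q) = 0 (Function('k')(N, q) = Mul(Add(q, Mul(-1, q)), Pow(Pow(26, Rational(1, 2)), -1)) = Mul(0, Mul(Rational(1, 26), Pow(26, Rational(1, 2)))) = 0)
Pow(Add(-18156, Function('k')(102, 167)), Rational(1, 2)) = Pow(Add(-18156, 0), Rational(1, 2)) = Pow(-18156, Rational(1, 2)) = Mul(2, I, Pow(4539, Rational(1, 2)))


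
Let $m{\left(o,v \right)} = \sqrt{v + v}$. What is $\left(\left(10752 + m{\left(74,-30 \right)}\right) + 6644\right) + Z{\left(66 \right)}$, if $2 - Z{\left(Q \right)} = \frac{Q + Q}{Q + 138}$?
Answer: $\frac{295755}{17} + 2 i \sqrt{15} \approx 17397.0 + 7.746 i$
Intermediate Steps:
$Z{\left(Q \right)} = 2 - \frac{2 Q}{138 + Q}$ ($Z{\left(Q \right)} = 2 - \frac{Q + Q}{Q + 138} = 2 - \frac{2 Q}{138 + Q}$)
$m{\left(o,v \right)} = \sqrt{2} \sqrt{v}$ ($m{\left(o,v \right)} = \sqrt{2 v} = \sqrt{2} \sqrt{v}$)
$\left(\left(10752 + m{\left(74,-30 \right)}\right) + 6644\right) + Z{\left(66 \right)} = \left(\left(10752 + \sqrt{2} \sqrt{-30}\right) + 6644\right) + \frac{276}{138 + 66} = \left(\left(10752 + \sqrt{2} i \sqrt{30}\right) + 6644\right) + \frac{276}{204} = \left(\left(10752 + 2 i \sqrt{15}\right) + 6644\right) + 276 \cdot \frac{1}{204} = \left(17396 + 2 i \sqrt{15}\right) + \frac{23}{17} = \frac{295755}{17} + 2 i \sqrt{15}$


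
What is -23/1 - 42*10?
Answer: -443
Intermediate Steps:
-23/1 - 42*10 = -23*1 - 420 = -23 - 420 = -443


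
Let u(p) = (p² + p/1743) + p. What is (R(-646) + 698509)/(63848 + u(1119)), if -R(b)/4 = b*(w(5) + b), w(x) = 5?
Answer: -556502135/765251741 ≈ -0.72721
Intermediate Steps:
u(p) = p² + 1744*p/1743 (u(p) = (p² + p/1743) + p = p² + 1744*p/1743)
R(b) = -4*b*(5 + b)
(R(-646) + 698509)/(63848 + u(1119)) = (-4*(-646)*(5 - 646) + 698509)/(63848 + (1/1743)*1119*(1744 + 1743*1119)) = (-4*(-646)*(-641) + 698509)/(63848 + (1/1743)*1119*(1744 + 1950417)) = (-1656344 + 698509)/(63848 + (1/1743)*1119*1952161) = -957835/(63848 + 728156053/581) = -957835/765251741/581 = -957835*581/765251741 = -556502135/765251741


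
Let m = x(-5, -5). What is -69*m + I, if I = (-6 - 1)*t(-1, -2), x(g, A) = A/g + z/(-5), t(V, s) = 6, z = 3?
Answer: -348/5 ≈ -69.600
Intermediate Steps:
x(g, A) = -⅗ + A/g (x(g, A) = A/g + 3/(-5) = A/g + 3*(-⅕) = A/g - ⅗ = -⅗ + A/g)
m = ⅖ (m = -⅗ - 5/(-5) = -⅗ - 5*(-⅕) = -⅗ + 1 = ⅖ ≈ 0.40000)
I = -42 (I = (-6 - 1)*6 = -7*6 = -42)
-69*m + I = -69*⅖ - 42 = -138/5 - 42 = -348/5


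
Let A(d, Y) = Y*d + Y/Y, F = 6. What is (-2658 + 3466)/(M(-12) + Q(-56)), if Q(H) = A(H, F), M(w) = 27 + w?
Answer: -101/40 ≈ -2.5250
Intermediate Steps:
A(d, Y) = 1 + Y*d (A(d, Y) = Y*d + 1 = 1 + Y*d)
Q(H) = 1 + 6*H
(-2658 + 3466)/(M(-12) + Q(-56)) = (-2658 + 3466)/((27 - 12) + (1 + 6*(-56))) = 808/(15 + (1 - 336)) = 808/(15 - 335) = 808/(-320) = 808*(-1/320) = -101/40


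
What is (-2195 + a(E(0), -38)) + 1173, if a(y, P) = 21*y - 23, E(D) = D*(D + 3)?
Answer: -1045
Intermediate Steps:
E(D) = D*(3 + D)
a(y, P) = -23 + 21*y
(-2195 + a(E(0), -38)) + 1173 = (-2195 + (-23 + 21*(0*(3 + 0)))) + 1173 = (-2195 + (-23 + 21*(0*3))) + 1173 = (-2195 + (-23 + 21*0)) + 1173 = (-2195 + (-23 + 0)) + 1173 = (-2195 - 23) + 1173 = -2218 + 1173 = -1045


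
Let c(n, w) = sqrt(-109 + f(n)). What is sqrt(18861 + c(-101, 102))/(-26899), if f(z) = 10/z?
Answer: -sqrt(192401061 + 101*I*sqrt(1112919))/2716799 ≈ -0.0051056 - 1.4137e-6*I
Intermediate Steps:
c(n, w) = sqrt(-109 + 10/n)
sqrt(18861 + c(-101, 102))/(-26899) = sqrt(18861 + sqrt(-109 + 10/(-101)))/(-26899) = sqrt(18861 + sqrt(-109 + 10*(-1/101)))*(-1/26899) = sqrt(18861 + sqrt(-109 - 10/101))*(-1/26899) = sqrt(18861 + sqrt(-11019/101))*(-1/26899) = sqrt(18861 + I*sqrt(1112919)/101)*(-1/26899) = -sqrt(18861 + I*sqrt(1112919)/101)/26899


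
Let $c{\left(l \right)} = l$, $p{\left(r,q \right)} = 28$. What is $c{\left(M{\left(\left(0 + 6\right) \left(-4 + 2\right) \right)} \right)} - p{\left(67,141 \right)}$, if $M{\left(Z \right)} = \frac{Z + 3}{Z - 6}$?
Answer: $- \frac{55}{2} \approx -27.5$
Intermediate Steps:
$M{\left(Z \right)} = \frac{3 + Z}{-6 + Z}$
$c{\left(M{\left(\left(0 + 6\right) \left(-4 + 2\right) \right)} \right)} - p{\left(67,141 \right)} = \frac{3 + \left(0 + 6\right) \left(-4 + 2\right)}{-6 + \left(0 + 6\right) \left(-4 + 2\right)} - 28 = \frac{3 + 6 \left(-2\right)}{-6 + 6 \left(-2\right)} - 28 = \frac{3 - 12}{-6 - 12} - 28 = \frac{1}{-18} \left(-9\right) - 28 = \left(- \frac{1}{18}\right) \left(-9\right) - 28 = \frac{1}{2} - 28 = - \frac{55}{2}$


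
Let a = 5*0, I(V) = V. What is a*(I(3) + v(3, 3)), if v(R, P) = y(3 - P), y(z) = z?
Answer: 0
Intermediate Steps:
v(R, P) = 3 - P
a = 0
a*(I(3) + v(3, 3)) = 0*(3 + (3 - 1*3)) = 0*(3 + (3 - 3)) = 0*(3 + 0) = 0*3 = 0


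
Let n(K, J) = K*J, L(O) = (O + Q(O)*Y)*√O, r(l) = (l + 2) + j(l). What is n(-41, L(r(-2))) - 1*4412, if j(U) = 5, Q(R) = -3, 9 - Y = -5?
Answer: -4412 + 1517*√5 ≈ -1019.9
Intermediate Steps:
Y = 14 (Y = 9 - 1*(-5) = 9 + 5 = 14)
r(l) = 7 + l (r(l) = (l + 2) + 5 = (2 + l) + 5 = 7 + l)
L(O) = √O*(-42 + O) (L(O) = (O - 3*14)*√O = (O - 42)*√O = (-42 + O)*√O = √O*(-42 + O))
n(K, J) = J*K
n(-41, L(r(-2))) - 1*4412 = (√(7 - 2)*(-42 + (7 - 2)))*(-41) - 1*4412 = (√5*(-42 + 5))*(-41) - 4412 = (√5*(-37))*(-41) - 4412 = -37*√5*(-41) - 4412 = 1517*√5 - 4412 = -4412 + 1517*√5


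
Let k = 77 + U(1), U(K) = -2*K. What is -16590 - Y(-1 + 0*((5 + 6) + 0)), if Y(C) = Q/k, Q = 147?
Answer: -414799/25 ≈ -16592.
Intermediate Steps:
k = 75 (k = 77 - 2*1 = 77 - 2 = 75)
Y(C) = 49/25 (Y(C) = 147/75 = 147*(1/75) = 49/25)
-16590 - Y(-1 + 0*((5 + 6) + 0)) = -16590 - 1*49/25 = -16590 - 49/25 = -414799/25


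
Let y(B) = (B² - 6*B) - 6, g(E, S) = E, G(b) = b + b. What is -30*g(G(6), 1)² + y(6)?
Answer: -4326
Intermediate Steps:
G(b) = 2*b
y(B) = -6 + B² - 6*B
-30*g(G(6), 1)² + y(6) = -30*(2*6)² + (-6 + 6² - 6*6) = -30*12² + (-6 + 36 - 36) = -30*144 - 6 = -4320 - 6 = -4326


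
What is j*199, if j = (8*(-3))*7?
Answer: -33432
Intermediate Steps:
j = -168 (j = -24*7 = -168)
j*199 = -168*199 = -33432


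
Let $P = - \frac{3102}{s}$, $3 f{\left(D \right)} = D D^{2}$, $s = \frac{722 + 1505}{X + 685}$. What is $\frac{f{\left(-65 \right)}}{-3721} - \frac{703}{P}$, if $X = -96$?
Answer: $\frac{9109436429}{357818802} \approx 25.458$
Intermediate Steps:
$s = \frac{2227}{589}$ ($s = \frac{722 + 1505}{-96 + 685} = \frac{2227}{589} \approx 3.781$)
$f{\left(D \right)} = \frac{D^{3}}{3}$ ($f{\left(D \right)} = \frac{D D^{2}}{3} = \frac{D^{3}}{3}$)
$P = - \frac{1827078}{2227}$ ($P = - \frac{3102}{\frac{2227}{589}} = \left(-3102\right) \frac{589}{2227} = - \frac{1827078}{2227} \approx -820.42$)
$\frac{f{\left(-65 \right)}}{-3721} - \frac{703}{P} = \frac{\frac{1}{3} \left(-65\right)^{3}}{-3721} - \frac{703}{- \frac{1827078}{2227}} = \frac{1}{3} \left(-274625\right) \left(- \frac{1}{3721}\right) - - \frac{82399}{96162} = \left(- \frac{274625}{3}\right) \left(- \frac{1}{3721}\right) + \frac{82399}{96162} = \frac{274625}{11163} + \frac{82399}{96162} = \frac{9109436429}{357818802}$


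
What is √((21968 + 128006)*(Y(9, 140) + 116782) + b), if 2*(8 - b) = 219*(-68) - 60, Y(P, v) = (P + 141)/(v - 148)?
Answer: √70045836558/2 ≈ 1.3233e+5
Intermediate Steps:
Y(P, v) = (141 + P)/(-148 + v)
b = 7484 (b = 8 - (219*(-68) - 60)/2 = 8 - (-14892 - 60)/2 = 8 - ½*(-14952) = 8 + 7476 = 7484)
√((21968 + 128006)*(Y(9, 140) + 116782) + b) = √((21968 + 128006)*((141 + 9)/(-148 + 140) + 116782) + 7484) = √(149974*(150/(-8) + 116782) + 7484) = √(149974*(-⅛*150 + 116782) + 7484) = √(149974*(-75/4 + 116782) + 7484) = √(149974*(467053/4) + 7484) = √(35022903311/2 + 7484) = √(35022918279/2) = √70045836558/2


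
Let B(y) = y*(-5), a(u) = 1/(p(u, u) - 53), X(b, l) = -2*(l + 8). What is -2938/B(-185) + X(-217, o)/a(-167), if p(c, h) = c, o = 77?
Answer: 34592062/925 ≈ 37397.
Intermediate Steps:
X(b, l) = -16 - 2*l (X(b, l) = -2*(8 + l) = -16 - 2*l)
a(u) = 1/(-53 + u) (a(u) = 1/(u - 53) = 1/(-53 + u))
B(y) = -5*y
-2938/B(-185) + X(-217, o)/a(-167) = -2938/((-5*(-185))) + (-16 - 2*77)/(1/(-53 - 167)) = -2938/925 + (-16 - 154)/(1/(-220)) = -2938*1/925 - 170/(-1/220) = -2938/925 - 170*(-220) = -2938/925 + 37400 = 34592062/925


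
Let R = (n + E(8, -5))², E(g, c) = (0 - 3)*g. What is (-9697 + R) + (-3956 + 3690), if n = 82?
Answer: -6599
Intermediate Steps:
E(g, c) = -3*g
R = 3364 (R = (82 - 3*8)² = (82 - 24)² = 58² = 3364)
(-9697 + R) + (-3956 + 3690) = (-9697 + 3364) + (-3956 + 3690) = -6333 - 266 = -6599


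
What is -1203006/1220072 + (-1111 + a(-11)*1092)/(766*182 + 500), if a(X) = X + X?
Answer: -3553240807/3048262744 ≈ -1.1657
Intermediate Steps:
a(X) = 2*X
-1203006/1220072 + (-1111 + a(-11)*1092)/(766*182 + 500) = -1203006/1220072 + (-1111 + (2*(-11))*1092)/(766*182 + 500) = -1203006*1/1220072 + (-1111 - 22*1092)/(139412 + 500) = -85929/87148 + (-1111 - 24024)/139912 = -85929/87148 - 25135*1/139912 = -85929/87148 - 25135/139912 = -3553240807/3048262744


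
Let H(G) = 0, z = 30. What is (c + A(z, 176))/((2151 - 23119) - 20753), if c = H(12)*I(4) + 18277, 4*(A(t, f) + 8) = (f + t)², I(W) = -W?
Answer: -9626/13907 ≈ -0.69217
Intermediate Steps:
A(t, f) = -8 + (f + t)²/4
c = 18277 (c = 0*(-1*4) + 18277 = 0*(-4) + 18277 = 0 + 18277 = 18277)
(c + A(z, 176))/((2151 - 23119) - 20753) = (18277 + (-8 + (176 + 30)²/4))/((2151 - 23119) - 20753) = (18277 + (-8 + (¼)*206²))/(-20968 - 20753) = (18277 + (-8 + (¼)*42436))/(-41721) = (18277 + (-8 + 10609))*(-1/41721) = (18277 + 10601)*(-1/41721) = 28878*(-1/41721) = -9626/13907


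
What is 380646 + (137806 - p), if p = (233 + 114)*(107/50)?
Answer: 25885471/50 ≈ 5.1771e+5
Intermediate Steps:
p = 37129/50 (p = 347*(107*(1/50)) = 347*(107/50) = 37129/50 ≈ 742.58)
380646 + (137806 - p) = 380646 + (137806 - 1*37129/50) = 380646 + (137806 - 37129/50) = 380646 + 6853171/50 = 25885471/50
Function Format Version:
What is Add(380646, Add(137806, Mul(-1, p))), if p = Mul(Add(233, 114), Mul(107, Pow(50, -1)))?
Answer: Rational(25885471, 50) ≈ 5.1771e+5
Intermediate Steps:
p = Rational(37129, 50) (p = Mul(347, Mul(107, Rational(1, 50))) = Mul(347, Rational(107, 50)) = Rational(37129, 50) ≈ 742.58)
Add(380646, Add(137806, Mul(-1, p))) = Add(380646, Add(137806, Mul(-1, Rational(37129, 50)))) = Add(380646, Add(137806, Rational(-37129, 50))) = Add(380646, Rational(6853171, 50)) = Rational(25885471, 50)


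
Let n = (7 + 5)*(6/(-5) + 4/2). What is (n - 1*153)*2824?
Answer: -2024808/5 ≈ -4.0496e+5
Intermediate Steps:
n = 48/5 (n = 12*(6*(-1/5) + 4*(1/2)) = 12*(-6/5 + 2) = 12*(4/5) = 48/5 ≈ 9.6000)
(n - 1*153)*2824 = (48/5 - 1*153)*2824 = (48/5 - 153)*2824 = -717/5*2824 = -2024808/5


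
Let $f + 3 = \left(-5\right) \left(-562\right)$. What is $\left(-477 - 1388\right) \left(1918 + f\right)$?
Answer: $-8812125$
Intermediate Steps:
$f = 2807$ ($f = -3 - -2810 = -3 + 2810 = 2807$)
$\left(-477 - 1388\right) \left(1918 + f\right) = \left(-477 - 1388\right) \left(1918 + 2807\right) = \left(-1865\right) 4725 = -8812125$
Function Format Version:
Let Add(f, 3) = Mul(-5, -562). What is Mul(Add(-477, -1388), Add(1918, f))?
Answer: -8812125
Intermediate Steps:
f = 2807 (f = Add(-3, Mul(-5, -562)) = Add(-3, 2810) = 2807)
Mul(Add(-477, -1388), Add(1918, f)) = Mul(Add(-477, -1388), Add(1918, 2807)) = Mul(-1865, 4725) = -8812125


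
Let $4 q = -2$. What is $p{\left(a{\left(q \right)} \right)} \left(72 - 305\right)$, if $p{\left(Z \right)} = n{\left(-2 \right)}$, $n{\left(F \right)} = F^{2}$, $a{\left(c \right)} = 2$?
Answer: $-932$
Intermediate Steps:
$q = - \frac{1}{2}$ ($q = \frac{1}{4} \left(-2\right) = - \frac{1}{2} \approx -0.5$)
$p{\left(Z \right)} = 4$ ($p{\left(Z \right)} = \left(-2\right)^{2} = 4$)
$p{\left(a{\left(q \right)} \right)} \left(72 - 305\right) = 4 \left(72 - 305\right) = 4 \left(-233\right) = -932$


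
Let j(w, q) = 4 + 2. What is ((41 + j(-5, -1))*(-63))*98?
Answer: -290178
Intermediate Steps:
j(w, q) = 6
((41 + j(-5, -1))*(-63))*98 = ((41 + 6)*(-63))*98 = (47*(-63))*98 = -2961*98 = -290178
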